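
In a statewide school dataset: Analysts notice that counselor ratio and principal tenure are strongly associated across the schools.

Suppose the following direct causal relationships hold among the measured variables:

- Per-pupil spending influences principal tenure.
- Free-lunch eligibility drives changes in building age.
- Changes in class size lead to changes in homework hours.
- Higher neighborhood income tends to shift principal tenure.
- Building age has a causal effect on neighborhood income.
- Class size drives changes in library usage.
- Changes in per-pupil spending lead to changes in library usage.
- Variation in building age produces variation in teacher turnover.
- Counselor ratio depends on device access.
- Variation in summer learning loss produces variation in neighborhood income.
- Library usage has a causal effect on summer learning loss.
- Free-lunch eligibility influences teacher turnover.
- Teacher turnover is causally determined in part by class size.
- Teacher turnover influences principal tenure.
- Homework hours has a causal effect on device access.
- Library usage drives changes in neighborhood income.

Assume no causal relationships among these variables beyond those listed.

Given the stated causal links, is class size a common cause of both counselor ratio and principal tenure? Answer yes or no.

Class size has a causal path to counselor ratio (class size → homework hours → device access → counselor ratio) and to principal tenure (class size → teacher turnover → principal tenure), so it is a common cause of both — a confounder.

yes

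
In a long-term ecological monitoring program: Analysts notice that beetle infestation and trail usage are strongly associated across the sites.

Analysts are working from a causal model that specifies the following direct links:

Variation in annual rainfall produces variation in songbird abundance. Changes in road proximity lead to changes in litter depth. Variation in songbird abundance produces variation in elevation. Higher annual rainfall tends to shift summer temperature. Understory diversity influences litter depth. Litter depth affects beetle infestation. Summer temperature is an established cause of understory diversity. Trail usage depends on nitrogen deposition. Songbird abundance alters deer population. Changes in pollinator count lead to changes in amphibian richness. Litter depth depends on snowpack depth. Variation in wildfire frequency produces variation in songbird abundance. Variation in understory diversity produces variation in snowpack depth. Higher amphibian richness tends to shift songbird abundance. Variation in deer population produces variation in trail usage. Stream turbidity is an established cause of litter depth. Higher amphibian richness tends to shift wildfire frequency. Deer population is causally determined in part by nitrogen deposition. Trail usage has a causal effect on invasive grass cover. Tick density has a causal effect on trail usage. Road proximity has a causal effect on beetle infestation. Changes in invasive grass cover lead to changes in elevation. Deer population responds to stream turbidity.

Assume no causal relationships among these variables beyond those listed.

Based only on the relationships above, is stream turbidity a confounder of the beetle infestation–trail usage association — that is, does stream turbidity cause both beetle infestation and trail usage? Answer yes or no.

Stream turbidity has a causal path to beetle infestation (stream turbidity → litter depth → beetle infestation) and to trail usage (stream turbidity → deer population → trail usage), so it is a common cause of both — a confounder.

yes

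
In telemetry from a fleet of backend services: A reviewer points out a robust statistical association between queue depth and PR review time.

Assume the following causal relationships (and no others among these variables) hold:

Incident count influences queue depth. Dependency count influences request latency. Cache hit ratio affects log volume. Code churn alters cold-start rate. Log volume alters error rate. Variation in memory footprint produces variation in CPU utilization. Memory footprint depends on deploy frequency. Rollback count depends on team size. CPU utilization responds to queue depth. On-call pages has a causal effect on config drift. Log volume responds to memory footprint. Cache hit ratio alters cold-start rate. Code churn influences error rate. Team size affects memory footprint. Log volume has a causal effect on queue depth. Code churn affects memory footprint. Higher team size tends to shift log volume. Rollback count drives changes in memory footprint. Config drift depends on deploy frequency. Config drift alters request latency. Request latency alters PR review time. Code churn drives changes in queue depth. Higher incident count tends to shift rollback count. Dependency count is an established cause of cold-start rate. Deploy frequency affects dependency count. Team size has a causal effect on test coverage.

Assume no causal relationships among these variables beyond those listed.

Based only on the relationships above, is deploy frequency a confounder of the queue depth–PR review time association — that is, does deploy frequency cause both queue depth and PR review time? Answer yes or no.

yes

Deploy frequency has a causal path to queue depth (deploy frequency → memory footprint → log volume → queue depth) and to PR review time (deploy frequency → config drift → request latency → PR review time), so it is a common cause of both — a confounder.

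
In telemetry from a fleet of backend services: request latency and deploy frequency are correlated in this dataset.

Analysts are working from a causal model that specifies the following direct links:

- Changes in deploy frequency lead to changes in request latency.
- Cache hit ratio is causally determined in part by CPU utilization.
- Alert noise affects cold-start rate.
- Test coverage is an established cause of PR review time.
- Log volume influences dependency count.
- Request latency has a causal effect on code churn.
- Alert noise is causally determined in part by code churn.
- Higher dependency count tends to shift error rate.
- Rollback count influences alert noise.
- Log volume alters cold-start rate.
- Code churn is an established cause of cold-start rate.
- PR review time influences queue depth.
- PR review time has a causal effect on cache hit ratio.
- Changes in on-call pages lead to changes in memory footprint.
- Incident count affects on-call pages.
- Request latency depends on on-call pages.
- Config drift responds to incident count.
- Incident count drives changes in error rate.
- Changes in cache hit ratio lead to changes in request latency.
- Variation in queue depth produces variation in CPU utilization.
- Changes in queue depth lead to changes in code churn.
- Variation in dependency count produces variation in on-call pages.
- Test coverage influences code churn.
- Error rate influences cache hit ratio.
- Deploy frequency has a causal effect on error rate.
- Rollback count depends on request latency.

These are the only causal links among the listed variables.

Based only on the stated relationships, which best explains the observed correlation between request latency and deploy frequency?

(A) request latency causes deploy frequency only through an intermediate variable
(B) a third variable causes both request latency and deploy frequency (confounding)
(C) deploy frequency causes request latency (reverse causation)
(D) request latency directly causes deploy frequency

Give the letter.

The stated link runs deploy frequency → request latency; request latency has no causal path to deploy frequency. No variable causes both, so confounding is ruled out. The correlation reflects reverse causation.

C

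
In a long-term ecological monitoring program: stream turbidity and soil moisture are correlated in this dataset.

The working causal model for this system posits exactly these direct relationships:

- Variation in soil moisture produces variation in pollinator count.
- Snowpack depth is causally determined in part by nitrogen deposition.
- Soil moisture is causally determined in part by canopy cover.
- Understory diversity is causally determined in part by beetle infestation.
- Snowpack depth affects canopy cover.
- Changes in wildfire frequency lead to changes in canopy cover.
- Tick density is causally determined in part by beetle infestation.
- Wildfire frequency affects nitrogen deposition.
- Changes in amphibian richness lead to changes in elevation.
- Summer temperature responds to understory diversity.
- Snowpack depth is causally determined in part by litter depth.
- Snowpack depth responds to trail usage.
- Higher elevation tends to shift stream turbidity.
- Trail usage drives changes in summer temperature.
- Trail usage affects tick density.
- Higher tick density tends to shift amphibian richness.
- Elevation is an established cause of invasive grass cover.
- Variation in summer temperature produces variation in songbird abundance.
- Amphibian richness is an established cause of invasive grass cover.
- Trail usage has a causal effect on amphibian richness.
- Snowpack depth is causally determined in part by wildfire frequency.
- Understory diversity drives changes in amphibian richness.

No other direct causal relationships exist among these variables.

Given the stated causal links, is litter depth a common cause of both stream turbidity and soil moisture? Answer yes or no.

no

Litter depth has no stated causal path to stream turbidity. A confounder must cause both variables, so litter depth does not qualify.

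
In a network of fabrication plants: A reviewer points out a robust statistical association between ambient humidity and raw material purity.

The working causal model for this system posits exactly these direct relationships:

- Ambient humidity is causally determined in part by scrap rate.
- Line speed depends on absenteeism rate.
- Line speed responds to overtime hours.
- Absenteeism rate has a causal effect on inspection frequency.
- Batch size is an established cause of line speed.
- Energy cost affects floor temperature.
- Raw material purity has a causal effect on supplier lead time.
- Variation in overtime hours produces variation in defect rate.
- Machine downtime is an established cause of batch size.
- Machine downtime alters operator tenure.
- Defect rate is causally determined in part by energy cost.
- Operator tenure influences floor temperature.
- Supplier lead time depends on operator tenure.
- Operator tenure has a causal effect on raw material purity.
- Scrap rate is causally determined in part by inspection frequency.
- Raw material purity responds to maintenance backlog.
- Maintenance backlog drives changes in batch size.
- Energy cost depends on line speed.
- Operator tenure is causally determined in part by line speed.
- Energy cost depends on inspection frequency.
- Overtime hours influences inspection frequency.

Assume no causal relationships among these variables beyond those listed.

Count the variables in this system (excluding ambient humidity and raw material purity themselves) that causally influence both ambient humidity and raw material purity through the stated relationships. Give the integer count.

2

The common causes are: absenteeism rate (to ambient humidity via absenteeism rate → inspection frequency → scrap rate → ambient humidity; to raw material purity via absenteeism rate → line speed → operator tenure → raw material purity); overtime hours (to ambient humidity via overtime hours → inspection frequency → scrap rate → ambient humidity; to raw material purity via overtime hours → line speed → operator tenure → raw material purity).
Every other variable lacks a causal path to at least one of ambient humidity and raw material purity.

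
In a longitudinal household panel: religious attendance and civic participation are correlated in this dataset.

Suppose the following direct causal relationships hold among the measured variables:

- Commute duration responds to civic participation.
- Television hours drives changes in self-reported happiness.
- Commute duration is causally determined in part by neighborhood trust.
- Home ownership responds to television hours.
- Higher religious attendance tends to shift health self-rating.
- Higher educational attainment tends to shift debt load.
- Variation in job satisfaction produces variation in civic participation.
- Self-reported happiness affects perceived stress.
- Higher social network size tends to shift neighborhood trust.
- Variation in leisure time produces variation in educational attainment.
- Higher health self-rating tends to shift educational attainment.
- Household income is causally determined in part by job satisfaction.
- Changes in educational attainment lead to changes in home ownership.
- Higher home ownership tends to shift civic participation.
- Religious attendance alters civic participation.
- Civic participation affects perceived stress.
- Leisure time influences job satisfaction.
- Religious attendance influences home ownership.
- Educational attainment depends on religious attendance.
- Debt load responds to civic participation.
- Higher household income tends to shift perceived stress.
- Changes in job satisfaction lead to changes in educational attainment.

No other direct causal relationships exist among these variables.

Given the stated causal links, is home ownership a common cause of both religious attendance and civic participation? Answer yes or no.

Home ownership has no stated causal path to religious attendance. A confounder must cause both variables, so home ownership does not qualify.

no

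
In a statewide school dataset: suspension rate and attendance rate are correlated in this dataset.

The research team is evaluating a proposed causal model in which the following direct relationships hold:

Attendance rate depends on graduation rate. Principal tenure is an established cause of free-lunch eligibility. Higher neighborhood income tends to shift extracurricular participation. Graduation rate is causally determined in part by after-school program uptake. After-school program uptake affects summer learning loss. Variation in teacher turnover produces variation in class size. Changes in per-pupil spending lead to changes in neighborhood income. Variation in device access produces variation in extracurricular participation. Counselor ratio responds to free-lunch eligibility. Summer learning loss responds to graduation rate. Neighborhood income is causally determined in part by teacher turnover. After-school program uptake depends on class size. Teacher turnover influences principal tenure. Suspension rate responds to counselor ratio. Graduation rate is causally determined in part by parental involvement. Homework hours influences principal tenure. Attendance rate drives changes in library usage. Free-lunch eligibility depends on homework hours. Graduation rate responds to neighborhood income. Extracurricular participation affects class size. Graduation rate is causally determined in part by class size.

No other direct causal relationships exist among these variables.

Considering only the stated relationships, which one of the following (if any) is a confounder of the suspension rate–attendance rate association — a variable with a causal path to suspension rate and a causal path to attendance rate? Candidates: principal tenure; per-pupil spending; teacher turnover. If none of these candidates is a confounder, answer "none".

teacher turnover

Teacher turnover causes suspension rate (teacher turnover → principal tenure → free-lunch eligibility → counselor ratio → suspension rate) and also causes attendance rate (teacher turnover → class size → graduation rate → attendance rate); it is a common cause of both.
Each of the other candidates lacks a causal path to at least one of suspension rate and attendance rate, so they do not confound the relationship.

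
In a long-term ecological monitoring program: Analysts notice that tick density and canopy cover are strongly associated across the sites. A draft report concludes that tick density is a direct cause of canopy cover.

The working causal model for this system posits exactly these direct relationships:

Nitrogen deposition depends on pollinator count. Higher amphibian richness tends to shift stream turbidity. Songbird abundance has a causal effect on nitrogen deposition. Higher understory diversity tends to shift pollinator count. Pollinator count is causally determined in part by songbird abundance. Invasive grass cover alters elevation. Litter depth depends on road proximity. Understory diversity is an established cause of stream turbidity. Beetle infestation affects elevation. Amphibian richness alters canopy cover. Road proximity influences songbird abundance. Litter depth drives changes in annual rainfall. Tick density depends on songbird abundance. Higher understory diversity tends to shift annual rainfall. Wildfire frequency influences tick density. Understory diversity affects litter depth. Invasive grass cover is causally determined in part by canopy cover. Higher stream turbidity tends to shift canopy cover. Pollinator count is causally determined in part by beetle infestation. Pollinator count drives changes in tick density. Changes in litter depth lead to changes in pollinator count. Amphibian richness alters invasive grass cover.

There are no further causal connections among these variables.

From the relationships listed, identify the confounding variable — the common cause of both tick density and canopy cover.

Understory diversity has a causal path to tick density (understory diversity → pollinator count → tick density) and a separate causal path to canopy cover (understory diversity → stream turbidity → canopy cover), so it is a common cause of both.
No stated relationship gives tick density a causal route to canopy cover, so the correlation is explained by the shared upstream cause rather than a direct effect.

understory diversity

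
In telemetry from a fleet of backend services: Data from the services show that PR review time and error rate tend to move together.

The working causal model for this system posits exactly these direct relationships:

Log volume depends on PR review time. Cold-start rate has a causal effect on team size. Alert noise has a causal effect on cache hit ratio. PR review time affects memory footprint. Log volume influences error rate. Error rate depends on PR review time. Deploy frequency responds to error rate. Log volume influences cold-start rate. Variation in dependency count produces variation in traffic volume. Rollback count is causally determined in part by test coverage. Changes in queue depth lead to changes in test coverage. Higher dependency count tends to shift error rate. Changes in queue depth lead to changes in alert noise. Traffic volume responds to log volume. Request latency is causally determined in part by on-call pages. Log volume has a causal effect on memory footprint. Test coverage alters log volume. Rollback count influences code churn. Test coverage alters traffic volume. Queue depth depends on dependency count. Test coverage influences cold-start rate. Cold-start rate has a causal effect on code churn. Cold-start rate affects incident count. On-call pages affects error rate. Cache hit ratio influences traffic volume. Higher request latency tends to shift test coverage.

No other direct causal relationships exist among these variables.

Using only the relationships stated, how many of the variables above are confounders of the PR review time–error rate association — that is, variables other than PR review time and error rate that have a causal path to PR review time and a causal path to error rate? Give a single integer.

0

No listed variable has a causal path to both PR review time and error rate, so there are no common causes.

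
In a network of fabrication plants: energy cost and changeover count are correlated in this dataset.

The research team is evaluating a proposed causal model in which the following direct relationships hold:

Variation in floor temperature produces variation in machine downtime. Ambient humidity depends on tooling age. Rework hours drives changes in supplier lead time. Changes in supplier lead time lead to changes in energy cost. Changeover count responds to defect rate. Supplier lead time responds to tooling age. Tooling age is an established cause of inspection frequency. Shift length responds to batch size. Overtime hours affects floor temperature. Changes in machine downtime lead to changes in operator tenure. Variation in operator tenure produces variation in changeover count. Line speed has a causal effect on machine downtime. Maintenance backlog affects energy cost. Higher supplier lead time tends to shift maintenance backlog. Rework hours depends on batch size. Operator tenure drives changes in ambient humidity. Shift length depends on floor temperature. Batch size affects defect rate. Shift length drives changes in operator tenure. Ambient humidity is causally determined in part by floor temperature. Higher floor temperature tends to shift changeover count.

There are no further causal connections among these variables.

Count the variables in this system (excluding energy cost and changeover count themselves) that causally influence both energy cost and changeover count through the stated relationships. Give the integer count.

1

The common causes are: batch size (to energy cost via batch size → rework hours → supplier lead time → energy cost; to changeover count via batch size → defect rate → changeover count).
Every other variable lacks a causal path to at least one of energy cost and changeover count.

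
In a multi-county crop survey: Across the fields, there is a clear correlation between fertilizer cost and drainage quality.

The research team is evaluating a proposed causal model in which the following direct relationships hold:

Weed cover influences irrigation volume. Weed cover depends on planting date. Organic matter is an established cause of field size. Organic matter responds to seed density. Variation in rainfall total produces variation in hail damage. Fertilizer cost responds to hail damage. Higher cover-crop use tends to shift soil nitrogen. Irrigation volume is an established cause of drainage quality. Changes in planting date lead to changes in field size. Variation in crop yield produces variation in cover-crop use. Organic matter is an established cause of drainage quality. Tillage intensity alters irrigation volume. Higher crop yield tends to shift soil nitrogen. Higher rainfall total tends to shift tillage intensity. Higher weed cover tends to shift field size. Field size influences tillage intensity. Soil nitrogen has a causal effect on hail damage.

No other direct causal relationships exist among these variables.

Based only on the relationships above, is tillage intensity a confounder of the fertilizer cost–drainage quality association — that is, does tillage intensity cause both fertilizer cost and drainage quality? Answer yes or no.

no

Tillage intensity has no stated causal path to fertilizer cost. A confounder must cause both variables, so tillage intensity does not qualify.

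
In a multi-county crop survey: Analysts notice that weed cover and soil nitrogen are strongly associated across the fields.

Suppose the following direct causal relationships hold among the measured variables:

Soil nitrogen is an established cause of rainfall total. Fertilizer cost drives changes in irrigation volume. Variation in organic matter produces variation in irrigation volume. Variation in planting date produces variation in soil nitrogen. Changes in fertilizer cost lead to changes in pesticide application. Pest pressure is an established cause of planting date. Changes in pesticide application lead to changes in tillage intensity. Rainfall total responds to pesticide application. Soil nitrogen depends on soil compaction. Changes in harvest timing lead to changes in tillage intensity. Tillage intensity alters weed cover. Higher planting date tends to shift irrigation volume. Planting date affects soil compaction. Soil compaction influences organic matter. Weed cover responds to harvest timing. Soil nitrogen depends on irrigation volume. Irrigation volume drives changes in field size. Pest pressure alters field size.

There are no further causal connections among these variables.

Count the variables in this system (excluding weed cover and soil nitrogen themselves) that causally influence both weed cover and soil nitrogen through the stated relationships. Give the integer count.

The common causes are: fertilizer cost (to weed cover via fertilizer cost → pesticide application → tillage intensity → weed cover; to soil nitrogen via fertilizer cost → irrigation volume → soil nitrogen).
Every other variable lacks a causal path to at least one of weed cover and soil nitrogen.

1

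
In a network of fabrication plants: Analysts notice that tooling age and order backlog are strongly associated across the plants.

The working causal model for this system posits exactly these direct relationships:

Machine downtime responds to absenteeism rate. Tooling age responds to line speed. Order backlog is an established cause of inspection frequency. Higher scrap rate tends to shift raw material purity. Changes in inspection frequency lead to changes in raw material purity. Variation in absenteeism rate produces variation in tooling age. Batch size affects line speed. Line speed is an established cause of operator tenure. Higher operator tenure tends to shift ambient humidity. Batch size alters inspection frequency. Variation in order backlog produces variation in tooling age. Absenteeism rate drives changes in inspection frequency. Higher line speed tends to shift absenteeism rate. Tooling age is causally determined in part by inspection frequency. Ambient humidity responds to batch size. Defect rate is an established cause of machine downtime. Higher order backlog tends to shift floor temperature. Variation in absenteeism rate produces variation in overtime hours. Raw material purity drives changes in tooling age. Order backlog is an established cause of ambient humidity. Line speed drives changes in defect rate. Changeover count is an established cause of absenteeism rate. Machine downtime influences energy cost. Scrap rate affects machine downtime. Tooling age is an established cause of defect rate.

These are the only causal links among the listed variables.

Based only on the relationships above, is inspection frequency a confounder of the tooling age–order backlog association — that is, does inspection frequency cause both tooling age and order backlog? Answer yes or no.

Inspection frequency has no stated causal path to order backlog. A confounder must cause both variables, so inspection frequency does not qualify.

no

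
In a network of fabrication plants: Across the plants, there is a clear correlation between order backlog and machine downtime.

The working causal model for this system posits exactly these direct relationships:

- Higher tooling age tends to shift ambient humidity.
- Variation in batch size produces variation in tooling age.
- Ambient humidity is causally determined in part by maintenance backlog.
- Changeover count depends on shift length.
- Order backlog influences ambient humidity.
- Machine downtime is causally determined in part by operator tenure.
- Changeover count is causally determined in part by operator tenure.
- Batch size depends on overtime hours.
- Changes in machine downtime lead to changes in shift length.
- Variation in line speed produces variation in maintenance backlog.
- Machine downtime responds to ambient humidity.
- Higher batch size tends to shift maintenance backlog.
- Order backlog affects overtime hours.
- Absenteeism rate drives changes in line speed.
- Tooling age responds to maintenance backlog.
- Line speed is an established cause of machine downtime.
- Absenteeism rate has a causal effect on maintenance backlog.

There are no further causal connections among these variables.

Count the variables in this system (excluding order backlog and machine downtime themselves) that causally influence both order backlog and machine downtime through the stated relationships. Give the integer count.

0

No listed variable has a causal path to both order backlog and machine downtime, so there are no common causes.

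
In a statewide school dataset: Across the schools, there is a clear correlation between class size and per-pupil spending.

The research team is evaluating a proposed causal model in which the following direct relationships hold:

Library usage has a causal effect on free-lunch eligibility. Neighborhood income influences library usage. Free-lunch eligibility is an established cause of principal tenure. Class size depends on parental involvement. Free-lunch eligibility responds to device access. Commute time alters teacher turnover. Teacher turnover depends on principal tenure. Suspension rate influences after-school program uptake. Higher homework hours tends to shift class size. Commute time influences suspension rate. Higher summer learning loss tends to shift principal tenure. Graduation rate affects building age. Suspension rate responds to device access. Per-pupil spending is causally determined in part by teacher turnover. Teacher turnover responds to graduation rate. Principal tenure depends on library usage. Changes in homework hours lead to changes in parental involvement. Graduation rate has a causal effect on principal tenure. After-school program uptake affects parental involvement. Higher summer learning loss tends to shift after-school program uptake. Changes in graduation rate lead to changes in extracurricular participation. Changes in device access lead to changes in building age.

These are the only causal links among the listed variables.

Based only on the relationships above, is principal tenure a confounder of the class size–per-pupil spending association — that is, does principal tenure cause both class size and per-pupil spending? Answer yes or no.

Principal tenure has no stated causal path to class size. A confounder must cause both variables, so principal tenure does not qualify.

no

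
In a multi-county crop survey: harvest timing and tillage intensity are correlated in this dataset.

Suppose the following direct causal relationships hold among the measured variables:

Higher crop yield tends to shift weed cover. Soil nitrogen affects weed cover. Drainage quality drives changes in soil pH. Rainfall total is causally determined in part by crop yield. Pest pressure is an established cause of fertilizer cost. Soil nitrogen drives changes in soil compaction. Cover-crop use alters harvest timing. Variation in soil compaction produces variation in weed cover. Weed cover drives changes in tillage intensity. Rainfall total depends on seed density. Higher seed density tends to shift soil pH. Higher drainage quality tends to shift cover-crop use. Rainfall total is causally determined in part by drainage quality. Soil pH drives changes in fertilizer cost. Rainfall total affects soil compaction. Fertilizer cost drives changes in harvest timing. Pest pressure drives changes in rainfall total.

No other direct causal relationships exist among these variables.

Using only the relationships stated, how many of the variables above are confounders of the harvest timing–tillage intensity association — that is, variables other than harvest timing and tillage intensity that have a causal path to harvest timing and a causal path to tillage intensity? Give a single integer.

3

The common causes are: drainage quality (to harvest timing via drainage quality → cover-crop use → harvest timing; to tillage intensity via drainage quality → rainfall total → soil compaction → weed cover → tillage intensity); pest pressure (to harvest timing via pest pressure → fertilizer cost → harvest timing; to tillage intensity via pest pressure → rainfall total → soil compaction → weed cover → tillage intensity); seed density (to harvest timing via seed density → soil pH → fertilizer cost → harvest timing; to tillage intensity via seed density → rainfall total → soil compaction → weed cover → tillage intensity).
Every other variable lacks a causal path to at least one of harvest timing and tillage intensity.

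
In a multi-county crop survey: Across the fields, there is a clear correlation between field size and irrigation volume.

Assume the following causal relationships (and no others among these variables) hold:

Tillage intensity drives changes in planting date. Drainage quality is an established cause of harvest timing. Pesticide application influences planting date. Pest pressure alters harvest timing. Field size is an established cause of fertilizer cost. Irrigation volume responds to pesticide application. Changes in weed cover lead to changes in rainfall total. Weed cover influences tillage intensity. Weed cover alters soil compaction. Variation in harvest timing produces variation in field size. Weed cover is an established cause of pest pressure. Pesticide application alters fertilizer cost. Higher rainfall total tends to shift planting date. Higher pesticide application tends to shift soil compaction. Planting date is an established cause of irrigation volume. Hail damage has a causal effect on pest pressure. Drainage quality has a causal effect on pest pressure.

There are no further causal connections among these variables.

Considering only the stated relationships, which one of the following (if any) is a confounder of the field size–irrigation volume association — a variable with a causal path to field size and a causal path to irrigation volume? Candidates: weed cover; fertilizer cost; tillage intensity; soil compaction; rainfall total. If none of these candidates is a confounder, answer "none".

weed cover

Weed cover causes field size (weed cover → pest pressure → harvest timing → field size) and also causes irrigation volume (weed cover → tillage intensity → planting date → irrigation volume); it is a common cause of both.
Each of the other candidates lacks a causal path to at least one of field size and irrigation volume, so they do not confound the relationship.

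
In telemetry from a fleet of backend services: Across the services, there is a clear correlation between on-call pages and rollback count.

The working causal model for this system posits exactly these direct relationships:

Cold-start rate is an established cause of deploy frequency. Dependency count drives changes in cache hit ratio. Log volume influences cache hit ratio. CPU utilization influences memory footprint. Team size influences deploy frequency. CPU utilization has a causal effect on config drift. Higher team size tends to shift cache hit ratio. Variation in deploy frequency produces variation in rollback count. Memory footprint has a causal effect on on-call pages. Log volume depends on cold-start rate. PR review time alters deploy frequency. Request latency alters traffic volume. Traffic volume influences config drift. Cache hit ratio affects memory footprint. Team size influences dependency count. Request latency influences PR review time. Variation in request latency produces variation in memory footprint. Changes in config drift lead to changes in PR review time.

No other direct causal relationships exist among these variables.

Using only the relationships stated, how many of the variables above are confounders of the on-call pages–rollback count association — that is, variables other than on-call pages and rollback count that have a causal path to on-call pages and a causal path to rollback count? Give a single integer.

The common causes are: CPU utilization (to on-call pages via CPU utilization → memory footprint → on-call pages; to rollback count via CPU utilization → config drift → PR review time → deploy frequency → rollback count); cold-start rate (to on-call pages via cold-start rate → log volume → cache hit ratio → memory footprint → on-call pages; to rollback count via cold-start rate → deploy frequency → rollback count); request latency (to on-call pages via request latency → memory footprint → on-call pages; to rollback count via request latency → PR review time → deploy frequency → rollback count); team size (to on-call pages via team size → cache hit ratio → memory footprint → on-call pages; to rollback count via team size → deploy frequency → rollback count).
Every other variable lacks a causal path to at least one of on-call pages and rollback count.

4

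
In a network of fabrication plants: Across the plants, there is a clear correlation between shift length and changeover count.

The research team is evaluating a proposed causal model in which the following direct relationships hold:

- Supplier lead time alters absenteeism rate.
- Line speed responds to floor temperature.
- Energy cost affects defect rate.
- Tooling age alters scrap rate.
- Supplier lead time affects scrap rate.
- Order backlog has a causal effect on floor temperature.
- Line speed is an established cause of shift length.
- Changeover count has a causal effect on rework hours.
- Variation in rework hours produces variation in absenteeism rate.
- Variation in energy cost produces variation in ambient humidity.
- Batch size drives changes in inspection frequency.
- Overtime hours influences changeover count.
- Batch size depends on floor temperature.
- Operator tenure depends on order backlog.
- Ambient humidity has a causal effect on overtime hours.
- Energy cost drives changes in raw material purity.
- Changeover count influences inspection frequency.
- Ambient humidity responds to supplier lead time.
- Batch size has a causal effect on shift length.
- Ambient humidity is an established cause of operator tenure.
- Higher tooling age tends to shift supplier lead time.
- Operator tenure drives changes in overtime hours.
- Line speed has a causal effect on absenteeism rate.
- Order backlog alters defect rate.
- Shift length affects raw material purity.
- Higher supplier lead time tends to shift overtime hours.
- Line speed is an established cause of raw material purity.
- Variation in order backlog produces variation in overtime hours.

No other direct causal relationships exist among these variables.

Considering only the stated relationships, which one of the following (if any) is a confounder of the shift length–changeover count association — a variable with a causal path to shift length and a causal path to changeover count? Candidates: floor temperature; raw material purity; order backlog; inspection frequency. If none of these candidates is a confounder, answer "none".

Order backlog causes shift length (order backlog → floor temperature → batch size → shift length) and also causes changeover count (order backlog → overtime hours → changeover count); it is a common cause of both.
Each of the other candidates lacks a causal path to at least one of shift length and changeover count, so they do not confound the relationship.

order backlog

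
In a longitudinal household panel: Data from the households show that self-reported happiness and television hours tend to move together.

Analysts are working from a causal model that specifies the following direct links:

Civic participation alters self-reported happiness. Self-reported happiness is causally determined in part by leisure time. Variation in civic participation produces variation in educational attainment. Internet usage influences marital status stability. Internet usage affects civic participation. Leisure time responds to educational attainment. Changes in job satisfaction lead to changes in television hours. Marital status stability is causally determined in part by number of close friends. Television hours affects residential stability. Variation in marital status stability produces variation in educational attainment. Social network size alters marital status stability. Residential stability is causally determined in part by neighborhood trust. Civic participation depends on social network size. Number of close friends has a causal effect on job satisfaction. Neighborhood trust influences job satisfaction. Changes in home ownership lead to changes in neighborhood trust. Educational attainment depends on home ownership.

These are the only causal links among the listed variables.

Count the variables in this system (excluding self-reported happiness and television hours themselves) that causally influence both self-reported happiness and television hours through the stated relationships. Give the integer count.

2

The common causes are: home ownership (to self-reported happiness via home ownership → educational attainment → leisure time → self-reported happiness; to television hours via home ownership → neighborhood trust → job satisfaction → television hours); number of close friends (to self-reported happiness via number of close friends → marital status stability → educational attainment → leisure time → self-reported happiness; to television hours via number of close friends → job satisfaction → television hours).
Every other variable lacks a causal path to at least one of self-reported happiness and television hours.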